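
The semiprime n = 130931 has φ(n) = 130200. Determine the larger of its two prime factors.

421

φ(n) = (p−1)(q−1) = n − (p+q) + 1, so p + q = 130931 − 130200 + 1 = 732.
p and q are the roots of t² − 732t + 130931 = 0.
Discriminant: 732² − 4·130931 = 535824 − 523724 = 12100; √12100 = 110.
q = (732 − 110)/2 = 311, p = (732 + 110)/2 = 421.
Check: 311 · 421 = 130931.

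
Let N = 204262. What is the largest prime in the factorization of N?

204262 = 2 · 102131
102131 = 41 · 2491
2491 = 47 · 53
53 is prime.
So 204262 = 2 · 41 · 47 · 53; the largest prime factor is 53.

53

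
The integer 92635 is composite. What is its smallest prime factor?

5

92635 is odd.
Digit sum 25, not divisible by 3.
Ends in 5: divisible by 5.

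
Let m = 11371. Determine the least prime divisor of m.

11371 is odd.
Digit sum 13, not divisible by 3.
Ends in 1: not divisible by 5.
7: 11371 = 7·1624 + 3
11: 11371 = 11·1033 + 8
13: 11371 = 13·874 + 9
17: 11371 = 17·668 + 15
19: 11371 = 19·598 + 9
23: 11371 = 23·494 + 9
29: 11371 = 29·392 + 3
31: 11371 = 31·366 + 25
37: 11371 = 37·307 + 12
41: 11371 = 41·277 + 14
43: 11371 = 43·264 + 19
47: 11371 = 47·241 + 44
53: 11371 = 53·214 + 29
59: 11371 = 59·192 + 43
61: 11371 = 61·186 + 25
67: 11371 = 67·169 + 48
71: 11371 = 71·160 + 11
73: 11371 = 73·155 + 56
79: 11371 = 79·143 + 74
83: 11371 = 83·137

83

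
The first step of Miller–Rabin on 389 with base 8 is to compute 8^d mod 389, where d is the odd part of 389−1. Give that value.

274

389 − 1 = 388 = 2^2 · 97, so d = 97.
8^1 ≡ 8 (mod 389)
8^2 ≡ 8^2 = 64 ≡ 64 (mod 389)
8^4 ≡ 64^2 = 4096 ≡ 206 (mod 389)
8^8 ≡ 206^2 = 42436 ≡ 35 (mod 389)
8^16 ≡ 35^2 = 1225 ≡ 58 (mod 389)
8^32 ≡ 58^2 = 3364 ≡ 252 (mod 389)
8^64 ≡ 252^2 = 63504 ≡ 97 (mod 389)
97 = 64 + 32 + 1 in binary powers of 2.
So 8^97 ≡ 97 · 252 · 8 ≡ 274 (mod 389).
Squaring chain: 274 → 388; reaches −1, so base 8 does not prove 389 composite.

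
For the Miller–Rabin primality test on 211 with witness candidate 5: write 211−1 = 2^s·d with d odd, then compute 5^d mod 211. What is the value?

211 − 1 = 210 = 2^1 · 105, so d = 105.
5^1 ≡ 5 (mod 211)
5^2 ≡ 5^2 = 25 ≡ 25 (mod 211)
5^4 ≡ 25^2 = 625 ≡ 203 (mod 211)
5^8 ≡ 203^2 = 41209 ≡ 64 (mod 211)
5^16 ≡ 64^2 = 4096 ≡ 87 (mod 211)
5^32 ≡ 87^2 = 7569 ≡ 184 (mod 211)
5^64 ≡ 184^2 = 33856 ≡ 96 (mod 211)
105 = 64 + 32 + 8 + 1 in binary powers of 2.
So 5^105 ≡ 96 · 184 · 64 · 5 ≡ 1 (mod 211).
Since 5^d ≡ 1 (mod 211), base 5 does not prove 211 composite.

1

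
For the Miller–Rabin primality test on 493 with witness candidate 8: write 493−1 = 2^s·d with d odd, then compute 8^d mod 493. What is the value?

493 − 1 = 492 = 2^2 · 123, so d = 123.
8^1 ≡ 8 (mod 493)
8^2 ≡ 8^2 = 64 ≡ 64 (mod 493)
8^4 ≡ 64^2 = 4096 ≡ 152 (mod 493)
8^8 ≡ 152^2 = 23104 ≡ 426 (mod 493)
8^16 ≡ 426^2 = 181476 ≡ 52 (mod 493)
8^32 ≡ 52^2 = 2704 ≡ 239 (mod 493)
8^64 ≡ 239^2 = 57121 ≡ 426 (mod 493)
123 = 64 + 32 + 16 + 8 + 2 + 1 in binary powers of 2.
So 8^123 ≡ 426 · 239 · 52 · 426 · 64 · 8 ≡ 206 (mod 493).
Squaring chain: 206 → 38; never reaches −1, so base 8 is a Miller–Rabin witness that 493 is composite.

206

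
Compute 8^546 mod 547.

8^1 ≡ 8 (mod 547)
8^2 ≡ 8^2 = 64 ≡ 64 (mod 547)
8^4 ≡ 64^2 = 4096 ≡ 267 (mod 547)
8^8 ≡ 267^2 = 71289 ≡ 179 (mod 547)
8^16 ≡ 179^2 = 32041 ≡ 315 (mod 547)
8^32 ≡ 315^2 = 99225 ≡ 218 (mod 547)
8^64 ≡ 218^2 = 47524 ≡ 482 (mod 547)
8^128 ≡ 482^2 = 232324 ≡ 396 (mod 547)
8^256 ≡ 396^2 = 156816 ≡ 374 (mod 547)
8^512 ≡ 374^2 = 139876 ≡ 391 (mod 547)
546 = 512 + 32 + 2 in binary powers of 2.
So 8^546 ≡ 391 · 218 · 64 ≡ 1 (mod 547).
Since the result is 1, base 8 gives no evidence that 547 is composite.

1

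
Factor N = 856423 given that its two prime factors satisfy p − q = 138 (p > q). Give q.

Since p = q + 138, we have 856423 = q(q + 138), so q² + 138q − 856423 = 0.
Discriminant: 138² + 4·856423 = 19044 + 3425692 = 3444736; √3444736 = 1856.
q = (−138 + 1856)/2 = 859, and p = q + 138 = 997.
Check: 859 · 997 = 856423.

859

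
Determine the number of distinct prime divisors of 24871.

24871 = 7 · 3553
3553 = 11 · 323
323 = 17 · 19
24871 = 7 · 11 · 17 · 19, which has 4 distinct prime factors.

4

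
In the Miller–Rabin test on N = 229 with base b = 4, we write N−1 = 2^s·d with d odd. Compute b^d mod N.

229 − 1 = 228 = 2^2 · 57, so d = 57.
4^1 ≡ 4 (mod 229)
4^2 ≡ 4^2 = 16 ≡ 16 (mod 229)
4^4 ≡ 16^2 = 256 ≡ 27 (mod 229)
4^8 ≡ 27^2 = 729 ≡ 42 (mod 229)
4^16 ≡ 42^2 = 1764 ≡ 161 (mod 229)
4^32 ≡ 161^2 = 25921 ≡ 44 (mod 229)
57 = 32 + 16 + 8 + 1 in binary powers of 2.
So 4^57 ≡ 44 · 161 · 42 · 4 ≡ 228 (mod 229).
Since 4^d ≡ 228 (mod 229), base 4 does not prove 229 composite.

228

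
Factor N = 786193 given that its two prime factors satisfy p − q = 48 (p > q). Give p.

911

Since p = q + 48, we have 786193 = q(q + 48), so q² + 48q − 786193 = 0.
Discriminant: 48² + 4·786193 = 2304 + 3144772 = 3147076; √3147076 = 1774.
q = (−48 + 1774)/2 = 863, and p = q + 48 = 911.
Check: 863 · 911 = 786193.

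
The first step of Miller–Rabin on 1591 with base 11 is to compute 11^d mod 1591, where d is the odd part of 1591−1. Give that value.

924

1591 − 1 = 1590 = 2^1 · 795, so d = 795.
11^1 ≡ 11 (mod 1591)
11^2 ≡ 11^2 = 121 ≡ 121 (mod 1591)
11^4 ≡ 121^2 = 14641 ≡ 322 (mod 1591)
11^8 ≡ 322^2 = 103684 ≡ 269 (mod 1591)
11^16 ≡ 269^2 = 72361 ≡ 766 (mod 1591)
11^32 ≡ 766^2 = 586756 ≡ 1268 (mod 1591)
11^64 ≡ 1268^2 = 1607824 ≡ 914 (mod 1591)
11^128 ≡ 914^2 = 835396 ≡ 121 (mod 1591)
11^256 ≡ 121^2 = 14641 ≡ 322 (mod 1591)
11^512 ≡ 322^2 = 103684 ≡ 269 (mod 1591)
795 = 512 + 256 + 16 + 8 + 2 + 1 in binary powers of 2.
So 11^795 ≡ 269 · 322 · 766 · 269 · 121 · 11 ≡ 924 (mod 1591).
Squaring chain: 924; never reaches −1, so base 11 is a Miller–Rabin witness that 1591 is composite.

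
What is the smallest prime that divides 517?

11

517 is odd.
Digit sum 13, not divisible by 3.
Ends in 7: not divisible by 5.
7: 517 = 7·73 + 6
11: 517 = 11·47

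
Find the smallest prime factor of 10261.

31

10261 is odd.
Digit sum 10, not divisible by 3.
Ends in 1: not divisible by 5.
7: 10261 = 7·1465 + 6
11: 10261 = 11·932 + 9
13: 10261 = 13·789 + 4
17: 10261 = 17·603 + 10
19: 10261 = 19·540 + 1
23: 10261 = 23·446 + 3
29: 10261 = 29·353 + 24
31: 10261 = 31·331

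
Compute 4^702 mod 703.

1

4^1 ≡ 4 (mod 703)
4^2 ≡ 4^2 = 16 ≡ 16 (mod 703)
4^4 ≡ 16^2 = 256 ≡ 256 (mod 703)
4^8 ≡ 256^2 = 65536 ≡ 157 (mod 703)
4^16 ≡ 157^2 = 24649 ≡ 44 (mod 703)
4^32 ≡ 44^2 = 1936 ≡ 530 (mod 703)
4^64 ≡ 530^2 = 280900 ≡ 403 (mod 703)
4^128 ≡ 403^2 = 162409 ≡ 16 (mod 703)
4^256 ≡ 16^2 = 256 ≡ 256 (mod 703)
4^512 ≡ 256^2 = 65536 ≡ 157 (mod 703)
702 = 512 + 128 + 32 + 16 + 8 + 4 + 2 in binary powers of 2.
So 4^702 ≡ 157 · 16 · 530 · 44 · 157 · 256 · 16 ≡ 1 (mod 703).
Since the result is 1, base 4 gives no evidence that 703 is composite.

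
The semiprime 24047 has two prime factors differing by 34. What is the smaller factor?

Since p = q + 34, we have 24047 = q(q + 34), so q² + 34q − 24047 = 0.
Discriminant: 34² + 4·24047 = 1156 + 96188 = 97344; √97344 = 312.
q = (−34 + 312)/2 = 139, and p = q + 34 = 173.
Check: 139 · 173 = 24047.

139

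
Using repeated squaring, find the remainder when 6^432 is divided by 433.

6^1 ≡ 6 (mod 433)
6^2 ≡ 6^2 = 36 ≡ 36 (mod 433)
6^4 ≡ 36^2 = 1296 ≡ 430 (mod 433)
6^8 ≡ 430^2 = 184900 ≡ 9 (mod 433)
6^16 ≡ 9^2 = 81 ≡ 81 (mod 433)
6^32 ≡ 81^2 = 6561 ≡ 66 (mod 433)
6^64 ≡ 66^2 = 4356 ≡ 26 (mod 433)
6^128 ≡ 26^2 = 676 ≡ 243 (mod 433)
6^256 ≡ 243^2 = 59049 ≡ 161 (mod 433)
432 = 256 + 128 + 32 + 16 in binary powers of 2.
So 6^432 ≡ 161 · 243 · 66 · 81 ≡ 1 (mod 433).
Since the result is 1, base 6 gives no evidence that 433 is composite.

1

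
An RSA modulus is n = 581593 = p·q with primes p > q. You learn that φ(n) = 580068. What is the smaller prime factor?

φ(n) = (p−1)(q−1) = n − (p+q) + 1, so p + q = 581593 − 580068 + 1 = 1526.
p and q are the roots of t² − 1526t + 581593 = 0.
Discriminant: 1526² − 4·581593 = 2328676 − 2326372 = 2304; √2304 = 48.
q = (1526 − 48)/2 = 739, p = (1526 + 48)/2 = 787.
Check: 739 · 787 = 581593.

739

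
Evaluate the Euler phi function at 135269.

124416

Factor: 135269 = 17 · 73 · 109.
φ(135269) = (17−1) · (73−1) · (109−1) = 16 · 72 · 108 = 124416.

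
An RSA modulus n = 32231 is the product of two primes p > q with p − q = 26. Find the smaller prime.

167

Since p = q + 26, we have 32231 = q(q + 26), so q² + 26q − 32231 = 0.
Discriminant: 26² + 4·32231 = 676 + 128924 = 129600; √129600 = 360.
q = (−26 + 360)/2 = 167, and p = q + 26 = 193.
Check: 167 · 193 = 32231.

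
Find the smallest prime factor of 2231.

2231 is odd.
Digit sum 8, not divisible by 3.
Ends in 1: not divisible by 5.
7: 2231 = 7·318 + 5
11: 2231 = 11·202 + 9
13: 2231 = 13·171 + 8
17: 2231 = 17·131 + 4
19: 2231 = 19·117 + 8
23: 2231 = 23·97

23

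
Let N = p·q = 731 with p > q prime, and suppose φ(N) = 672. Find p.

43

φ(n) = (p−1)(q−1) = n − (p+q) + 1, so p + q = 731 − 672 + 1 = 60.
p and q are the roots of t² − 60t + 731 = 0.
Discriminant: 60² − 4·731 = 3600 − 2924 = 676; √676 = 26.
q = (60 − 26)/2 = 17, p = (60 + 26)/2 = 43.
Check: 17 · 43 = 731.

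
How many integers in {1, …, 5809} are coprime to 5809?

Factor: 5809 = 37 · 157.
φ(5809) = (37−1) · (157−1) = 36 · 156 = 5616.

5616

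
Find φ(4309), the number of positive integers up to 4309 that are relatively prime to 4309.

Factor: 4309 = 31 · 139.
φ(4309) = (31−1) · (139−1) = 30 · 138 = 4140.

4140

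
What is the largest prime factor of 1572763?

61

1572763 = 19 · 82777
82777 = 23 · 3599
3599 = 59 · 61
61 is prime.
So 1572763 = 19 · 23 · 59 · 61; the largest prime factor is 61.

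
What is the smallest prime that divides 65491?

65491 is odd.
Digit sum 25, not divisible by 3.
Ends in 1: not divisible by 5.
7: 65491 = 7·9355 + 6
11: 65491 = 11·5953 + 8
13: 65491 = 13·5037 + 10
17: 65491 = 17·3852 + 7
19: 65491 = 19·3446 + 17
23: 65491 = 23·2847 + 10
29: 65491 = 29·2258 + 9
31: 65491 = 31·2112 + 19
37: 65491 = 37·1770 + 1
41: 65491 = 41·1597 + 14
43: 65491 = 43·1523 + 2
47: 65491 = 47·1393 + 20
53: 65491 = 53·1235 + 36
59: 65491 = 59·1110 + 1
61: 65491 = 61·1073 + 38
67: 65491 = 67·977 + 32
71: 65491 = 71·922 + 29
73: 65491 = 73·897 + 10
79: 65491 = 79·829

79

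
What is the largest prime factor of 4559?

4559 = 47 · 97
97 is prime.
So 4559 = 47 · 97; the largest prime factor is 97.

97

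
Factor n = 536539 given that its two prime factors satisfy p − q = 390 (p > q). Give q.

563

Since p = q + 390, we have 536539 = q(q + 390), so q² + 390q − 536539 = 0.
Discriminant: 390² + 4·536539 = 152100 + 2146156 = 2298256; √2298256 = 1516.
q = (−390 + 1516)/2 = 563, and p = q + 390 = 953.
Check: 563 · 953 = 536539.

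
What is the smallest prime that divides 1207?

1207 is odd.
Digit sum 10, not divisible by 3.
Ends in 7: not divisible by 5.
7: 1207 = 7·172 + 3
11: 1207 = 11·109 + 8
13: 1207 = 13·92 + 11
17: 1207 = 17·71

17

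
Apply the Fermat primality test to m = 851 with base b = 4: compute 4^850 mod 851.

478

4^1 ≡ 4 (mod 851)
4^2 ≡ 4^2 = 16 ≡ 16 (mod 851)
4^4 ≡ 16^2 = 256 ≡ 256 (mod 851)
4^8 ≡ 256^2 = 65536 ≡ 9 (mod 851)
4^16 ≡ 9^2 = 81 ≡ 81 (mod 851)
4^32 ≡ 81^2 = 6561 ≡ 604 (mod 851)
4^64 ≡ 604^2 = 364816 ≡ 588 (mod 851)
4^128 ≡ 588^2 = 345744 ≡ 238 (mod 851)
4^256 ≡ 238^2 = 56644 ≡ 478 (mod 851)
4^512 ≡ 478^2 = 228484 ≡ 416 (mod 851)
850 = 512 + 256 + 64 + 16 + 2 in binary powers of 2.
So 4^850 ≡ 416 · 478 · 588 · 81 · 16 ≡ 478 (mod 851).
Since 478 ≠ 1, base 4 is a Fermat witness: 851 is composite.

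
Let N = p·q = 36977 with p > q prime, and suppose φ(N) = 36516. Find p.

φ(n) = (p−1)(q−1) = n − (p+q) + 1, so p + q = 36977 − 36516 + 1 = 462.
p and q are the roots of t² − 462t + 36977 = 0.
Discriminant: 462² − 4·36977 = 213444 − 147908 = 65536; √65536 = 256.
q = (462 − 256)/2 = 103, p = (462 + 256)/2 = 359.
Check: 103 · 359 = 36977.

359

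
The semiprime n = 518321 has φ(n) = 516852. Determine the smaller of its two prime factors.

587

φ(n) = (p−1)(q−1) = n − (p+q) + 1, so p + q = 518321 − 516852 + 1 = 1470.
p and q are the roots of t² − 1470t + 518321 = 0.
Discriminant: 1470² − 4·518321 = 2160900 − 2073284 = 87616; √87616 = 296.
q = (1470 − 296)/2 = 587, p = (1470 + 296)/2 = 883.
Check: 587 · 883 = 518321.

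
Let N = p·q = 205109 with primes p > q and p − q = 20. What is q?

Since p = q + 20, we have 205109 = q(q + 20), so q² + 20q − 205109 = 0.
Discriminant: 20² + 4·205109 = 400 + 820436 = 820836; √820836 = 906.
q = (−20 + 906)/2 = 443, and p = q + 20 = 463.
Check: 443 · 463 = 205109.

443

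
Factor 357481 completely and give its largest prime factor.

357481 = 59 · 6059
6059 = 73 · 83
83 is prime.
So 357481 = 59 · 73 · 83; the largest prime factor is 83.

83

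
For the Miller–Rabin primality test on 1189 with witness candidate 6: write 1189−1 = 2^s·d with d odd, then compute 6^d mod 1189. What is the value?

1189 − 1 = 1188 = 2^2 · 297, so d = 297.
6^1 ≡ 6 (mod 1189)
6^2 ≡ 6^2 = 36 ≡ 36 (mod 1189)
6^4 ≡ 36^2 = 1296 ≡ 107 (mod 1189)
6^8 ≡ 107^2 = 11449 ≡ 748 (mod 1189)
6^16 ≡ 748^2 = 559504 ≡ 674 (mod 1189)
6^32 ≡ 674^2 = 454276 ≡ 78 (mod 1189)
6^64 ≡ 78^2 = 6084 ≡ 139 (mod 1189)
6^128 ≡ 139^2 = 19321 ≡ 297 (mod 1189)
6^256 ≡ 297^2 = 88209 ≡ 223 (mod 1189)
297 = 256 + 32 + 8 + 1 in binary powers of 2.
So 6^297 ≡ 223 · 78 · 748 · 6 ≡ 477 (mod 1189).
Squaring chain: 477 → 430; never reaches −1, so base 6 is a Miller–Rabin witness that 1189 is composite.

477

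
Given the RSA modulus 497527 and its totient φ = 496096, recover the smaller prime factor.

φ(n) = (p−1)(q−1) = n − (p+q) + 1, so p + q = 497527 − 496096 + 1 = 1432.
p and q are the roots of t² − 1432t + 497527 = 0.
Discriminant: 1432² − 4·497527 = 2050624 − 1990108 = 60516; √60516 = 246.
q = (1432 − 246)/2 = 593, p = (1432 + 246)/2 = 839.
Check: 593 · 839 = 497527.

593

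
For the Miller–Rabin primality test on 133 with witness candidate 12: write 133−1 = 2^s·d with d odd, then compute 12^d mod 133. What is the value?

133 − 1 = 132 = 2^2 · 33, so d = 33.
12^1 ≡ 12 (mod 133)
12^2 ≡ 12^2 = 144 ≡ 11 (mod 133)
12^4 ≡ 11^2 = 121 ≡ 121 (mod 133)
12^8 ≡ 121^2 = 14641 ≡ 11 (mod 133)
12^16 ≡ 11^2 = 121 ≡ 121 (mod 133)
12^32 ≡ 121^2 = 14641 ≡ 11 (mod 133)
33 = 32 + 1 in binary powers of 2.
So 12^33 ≡ 11 · 12 ≡ 132 (mod 133).
Since 12^d ≡ 132 (mod 133), base 12 does not prove 133 composite.

132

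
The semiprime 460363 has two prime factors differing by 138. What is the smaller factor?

Since p = q + 138, we have 460363 = q(q + 138), so q² + 138q − 460363 = 0.
Discriminant: 138² + 4·460363 = 19044 + 1841452 = 1860496; √1860496 = 1364.
q = (−138 + 1364)/2 = 613, and p = q + 138 = 751.
Check: 613 · 751 = 460363.

613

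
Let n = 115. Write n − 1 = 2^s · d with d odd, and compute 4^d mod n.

39

115 − 1 = 114 = 2^1 · 57, so d = 57.
4^1 ≡ 4 (mod 115)
4^2 ≡ 4^2 = 16 ≡ 16 (mod 115)
4^4 ≡ 16^2 = 256 ≡ 26 (mod 115)
4^8 ≡ 26^2 = 676 ≡ 101 (mod 115)
4^16 ≡ 101^2 = 10201 ≡ 81 (mod 115)
4^32 ≡ 81^2 = 6561 ≡ 6 (mod 115)
57 = 32 + 16 + 8 + 1 in binary powers of 2.
So 4^57 ≡ 6 · 81 · 101 · 4 ≡ 39 (mod 115).
Squaring chain: 39; never reaches −1, so base 4 is a Miller–Rabin witness that 115 is composite.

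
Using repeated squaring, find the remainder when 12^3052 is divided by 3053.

522

12^1 ≡ 12 (mod 3053)
12^2 ≡ 12^2 = 144 ≡ 144 (mod 3053)
12^4 ≡ 144^2 = 20736 ≡ 2418 (mod 3053)
12^8 ≡ 2418^2 = 5846724 ≡ 229 (mod 3053)
12^16 ≡ 229^2 = 52441 ≡ 540 (mod 3053)
12^32 ≡ 540^2 = 291600 ≡ 1565 (mod 3053)
12^64 ≡ 1565^2 = 2449225 ≡ 719 (mod 3053)
12^128 ≡ 719^2 = 516961 ≡ 1004 (mod 3053)
12^256 ≡ 1004^2 = 1008016 ≡ 526 (mod 3053)
12^512 ≡ 526^2 = 276676 ≡ 1906 (mod 3053)
12^1024 ≡ 1906^2 = 3632836 ≡ 2819 (mod 3053)
12^2048 ≡ 2819^2 = 7946761 ≡ 2855 (mod 3053)
3052 = 2048 + 512 + 256 + 128 + 64 + 32 + 8 + 4 in binary powers of 2.
So 12^3052 ≡ 2855 · 1906 · 526 · 1004 · 719 · 1565 · 229 · 2418 ≡ 522 (mod 3053).
Since 522 ≠ 1, base 12 is a Fermat witness: 3053 is composite.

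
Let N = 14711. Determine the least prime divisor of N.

47

14711 is odd.
Digit sum 14, not divisible by 3.
Ends in 1: not divisible by 5.
7: 14711 = 7·2101 + 4
11: 14711 = 11·1337 + 4
13: 14711 = 13·1131 + 8
17: 14711 = 17·865 + 6
19: 14711 = 19·774 + 5
23: 14711 = 23·639 + 14
29: 14711 = 29·507 + 8
31: 14711 = 31·474 + 17
37: 14711 = 37·397 + 22
41: 14711 = 41·358 + 33
43: 14711 = 43·342 + 5
47: 14711 = 47·313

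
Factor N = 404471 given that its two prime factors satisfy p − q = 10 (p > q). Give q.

Since p = q + 10, we have 404471 = q(q + 10), so q² + 10q − 404471 = 0.
Discriminant: 10² + 4·404471 = 100 + 1617884 = 1617984; √1617984 = 1272.
q = (−10 + 1272)/2 = 631, and p = q + 10 = 641.
Check: 631 · 641 = 404471.

631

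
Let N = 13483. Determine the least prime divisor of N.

97

13483 is odd.
Digit sum 19, not divisible by 3.
Ends in 3: not divisible by 5.
7: 13483 = 7·1926 + 1
11: 13483 = 11·1225 + 8
13: 13483 = 13·1037 + 2
17: 13483 = 17·793 + 2
19: 13483 = 19·709 + 12
23: 13483 = 23·586 + 5
29: 13483 = 29·464 + 27
31: 13483 = 31·434 + 29
37: 13483 = 37·364 + 15
41: 13483 = 41·328 + 35
43: 13483 = 43·313 + 24
47: 13483 = 47·286 + 41
53: 13483 = 53·254 + 21
59: 13483 = 59·228 + 31
61: 13483 = 61·221 + 2
67: 13483 = 67·201 + 16
71: 13483 = 71·189 + 64
73: 13483 = 73·184 + 51
79: 13483 = 79·170 + 53
83: 13483 = 83·162 + 37
89: 13483 = 89·151 + 44
97: 13483 = 97·139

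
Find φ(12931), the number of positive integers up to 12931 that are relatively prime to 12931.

12672

Factor: 12931 = 67 · 193.
φ(12931) = (67−1) · (193−1) = 66 · 192 = 12672.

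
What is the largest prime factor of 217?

31

217 = 7 · 31
31 is prime.
So 217 = 7 · 31; the largest prime factor is 31.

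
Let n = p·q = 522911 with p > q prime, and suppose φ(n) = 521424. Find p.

φ(n) = (p−1)(q−1) = n − (p+q) + 1, so p + q = 522911 − 521424 + 1 = 1488.
p and q are the roots of t² − 1488t + 522911 = 0.
Discriminant: 1488² − 4·522911 = 2214144 − 2091644 = 122500; √122500 = 350.
q = (1488 − 350)/2 = 569, p = (1488 + 350)/2 = 919.
Check: 569 · 919 = 522911.

919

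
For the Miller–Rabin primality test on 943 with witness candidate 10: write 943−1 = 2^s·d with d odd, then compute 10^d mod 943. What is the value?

871

943 − 1 = 942 = 2^1 · 471, so d = 471.
10^1 ≡ 10 (mod 943)
10^2 ≡ 10^2 = 100 ≡ 100 (mod 943)
10^4 ≡ 100^2 = 10000 ≡ 570 (mod 943)
10^8 ≡ 570^2 = 324900 ≡ 508 (mod 943)
10^16 ≡ 508^2 = 258064 ≡ 625 (mod 943)
10^32 ≡ 625^2 = 390625 ≡ 223 (mod 943)
10^64 ≡ 223^2 = 49729 ≡ 693 (mod 943)
10^128 ≡ 693^2 = 480249 ≡ 262 (mod 943)
10^256 ≡ 262^2 = 68644 ≡ 748 (mod 943)
471 = 256 + 128 + 64 + 16 + 4 + 2 + 1 in binary powers of 2.
So 10^471 ≡ 748 · 262 · 693 · 625 · 570 · 100 · 10 ≡ 871 (mod 943).
Squaring chain: 871; never reaches −1, so base 10 is a Miller–Rabin witness that 943 is composite.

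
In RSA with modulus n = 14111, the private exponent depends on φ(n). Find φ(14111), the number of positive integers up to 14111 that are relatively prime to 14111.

13872

Factor: 14111 = 103 · 137.
φ(14111) = (103−1) · (137−1) = 102 · 136 = 13872.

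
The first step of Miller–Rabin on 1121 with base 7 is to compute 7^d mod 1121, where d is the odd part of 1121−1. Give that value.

1121 − 1 = 1120 = 2^5 · 35, so d = 35.
7^1 ≡ 7 (mod 1121)
7^2 ≡ 7^2 = 49 ≡ 49 (mod 1121)
7^4 ≡ 49^2 = 2401 ≡ 159 (mod 1121)
7^8 ≡ 159^2 = 25281 ≡ 619 (mod 1121)
7^16 ≡ 619^2 = 383161 ≡ 900 (mod 1121)
7^32 ≡ 900^2 = 810000 ≡ 638 (mod 1121)
35 = 32 + 2 + 1 in binary powers of 2.
So 7^35 ≡ 638 · 49 · 7 ≡ 239 (mod 1121).
Squaring chain: 239 → 1071 → 258 → 425 → 144; never reaches −1, so base 7 is a Miller–Rabin witness that 1121 is composite.

239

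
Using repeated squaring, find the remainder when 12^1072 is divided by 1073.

12^1 ≡ 12 (mod 1073)
12^2 ≡ 12^2 = 144 ≡ 144 (mod 1073)
12^4 ≡ 144^2 = 20736 ≡ 349 (mod 1073)
12^8 ≡ 349^2 = 121801 ≡ 552 (mod 1073)
12^16 ≡ 552^2 = 304704 ≡ 1045 (mod 1073)
12^32 ≡ 1045^2 = 1092025 ≡ 784 (mod 1073)
12^64 ≡ 784^2 = 614656 ≡ 900 (mod 1073)
12^128 ≡ 900^2 = 810000 ≡ 958 (mod 1073)
12^256 ≡ 958^2 = 917764 ≡ 349 (mod 1073)
12^512 ≡ 349^2 = 121801 ≡ 552 (mod 1073)
12^1024 ≡ 552^2 = 304704 ≡ 1045 (mod 1073)
1072 = 1024 + 32 + 16 in binary powers of 2.
So 12^1072 ≡ 1045 · 784 · 1045 ≡ 900 (mod 1073).
Since 900 ≠ 1, base 12 is a Fermat witness: 1073 is composite.

900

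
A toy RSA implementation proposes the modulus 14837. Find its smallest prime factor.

14837 is odd.
Digit sum 23, not divisible by 3.
Ends in 7: not divisible by 5.
7: 14837 = 7·2119 + 4
11: 14837 = 11·1348 + 9
13: 14837 = 13·1141 + 4
17: 14837 = 17·872 + 13
19: 14837 = 19·780 + 17
23: 14837 = 23·645 + 2
29: 14837 = 29·511 + 18
31: 14837 = 31·478 + 19
37: 14837 = 37·401

37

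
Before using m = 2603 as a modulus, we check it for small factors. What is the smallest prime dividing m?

19

2603 is odd.
Digit sum 11, not divisible by 3.
Ends in 3: not divisible by 5.
7: 2603 = 7·371 + 6
11: 2603 = 11·236 + 7
13: 2603 = 13·200 + 3
17: 2603 = 17·153 + 2
19: 2603 = 19·137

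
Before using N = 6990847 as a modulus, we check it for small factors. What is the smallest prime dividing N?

67

6990847 is odd.
Digit sum 43, not divisible by 3.
Ends in 7: not divisible by 5.
7: 6990847 = 7·998692 + 3
11: 6990847 = 11·635531 + 6
13: 6990847 = 13·537757 + 6
17: 6990847 = 17·411226 + 5
19: 6990847 = 19·367939 + 6
23: 6990847 = 23·303949 + 20
29: 6990847 = 29·241063 + 20
31: 6990847 = 31·225511 + 6
37: 6990847 = 37·188941 + 30
41: 6990847 = 41·170508 + 19
43: 6990847 = 43·162577 + 36
47: 6990847 = 47·148741 + 20
53: 6990847 = 53·131902 + 41
59: 6990847 = 59·118488 + 55
61: 6990847 = 61·114604 + 3
67: 6990847 = 67·104341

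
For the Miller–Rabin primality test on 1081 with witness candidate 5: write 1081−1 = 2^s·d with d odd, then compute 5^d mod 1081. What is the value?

608

1081 − 1 = 1080 = 2^3 · 135, so d = 135.
5^1 ≡ 5 (mod 1081)
5^2 ≡ 5^2 = 25 ≡ 25 (mod 1081)
5^4 ≡ 25^2 = 625 ≡ 625 (mod 1081)
5^8 ≡ 625^2 = 390625 ≡ 384 (mod 1081)
5^16 ≡ 384^2 = 147456 ≡ 440 (mod 1081)
5^32 ≡ 440^2 = 193600 ≡ 101 (mod 1081)
5^64 ≡ 101^2 = 10201 ≡ 472 (mod 1081)
5^128 ≡ 472^2 = 222784 ≡ 98 (mod 1081)
135 = 128 + 4 + 2 + 1 in binary powers of 2.
So 5^135 ≡ 98 · 625 · 25 · 5 ≡ 608 (mod 1081).
Squaring chain: 608 → 1043 → 363; never reaches −1, so base 5 is a Miller–Rabin witness that 1081 is composite.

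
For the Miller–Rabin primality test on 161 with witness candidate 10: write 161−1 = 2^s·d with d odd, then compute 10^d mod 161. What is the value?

19

161 − 1 = 160 = 2^5 · 5, so d = 5.
10^1 ≡ 10 (mod 161)
10^2 ≡ 10^2 = 100 ≡ 100 (mod 161)
10^4 ≡ 100^2 = 10000 ≡ 18 (mod 161)
5 = 4 + 1 in binary powers of 2.
So 10^5 ≡ 18 · 10 ≡ 19 (mod 161).
Squaring chain: 19 → 39 → 72 → 32 → 58; never reaches −1, so base 10 is a Miller–Rabin witness that 161 is composite.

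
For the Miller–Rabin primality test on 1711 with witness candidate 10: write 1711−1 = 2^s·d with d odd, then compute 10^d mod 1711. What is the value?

396

1711 − 1 = 1710 = 2^1 · 855, so d = 855.
10^1 ≡ 10 (mod 1711)
10^2 ≡ 10^2 = 100 ≡ 100 (mod 1711)
10^4 ≡ 100^2 = 10000 ≡ 1445 (mod 1711)
10^8 ≡ 1445^2 = 2088025 ≡ 605 (mod 1711)
10^16 ≡ 605^2 = 366025 ≡ 1582 (mod 1711)
10^32 ≡ 1582^2 = 2502724 ≡ 1242 (mod 1711)
10^64 ≡ 1242^2 = 1542564 ≡ 953 (mod 1711)
10^128 ≡ 953^2 = 908209 ≡ 1379 (mod 1711)
10^256 ≡ 1379^2 = 1901641 ≡ 720 (mod 1711)
10^512 ≡ 720^2 = 518400 ≡ 1678 (mod 1711)
855 = 512 + 256 + 64 + 16 + 4 + 2 + 1 in binary powers of 2.
So 10^855 ≡ 1678 · 720 · 953 · 1582 · 1445 · 100 · 10 ≡ 396 (mod 1711).
Squaring chain: 396; never reaches −1, so base 10 is a Miller–Rabin witness that 1711 is composite.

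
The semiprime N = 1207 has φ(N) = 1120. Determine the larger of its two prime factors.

71

φ(n) = (p−1)(q−1) = n − (p+q) + 1, so p + q = 1207 − 1120 + 1 = 88.
p and q are the roots of t² − 88t + 1207 = 0.
Discriminant: 88² − 4·1207 = 7744 − 4828 = 2916; √2916 = 54.
q = (88 − 54)/2 = 17, p = (88 + 54)/2 = 71.
Check: 17 · 71 = 1207.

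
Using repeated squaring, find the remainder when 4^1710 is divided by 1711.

4^1 ≡ 4 (mod 1711)
4^2 ≡ 4^2 = 16 ≡ 16 (mod 1711)
4^4 ≡ 16^2 = 256 ≡ 256 (mod 1711)
4^8 ≡ 256^2 = 65536 ≡ 518 (mod 1711)
4^16 ≡ 518^2 = 268324 ≡ 1408 (mod 1711)
4^32 ≡ 1408^2 = 1982464 ≡ 1126 (mod 1711)
4^64 ≡ 1126^2 = 1267876 ≡ 25 (mod 1711)
4^128 ≡ 25^2 = 625 ≡ 625 (mod 1711)
4^256 ≡ 625^2 = 390625 ≡ 517 (mod 1711)
4^512 ≡ 517^2 = 267289 ≡ 373 (mod 1711)
4^1024 ≡ 373^2 = 139129 ≡ 538 (mod 1711)
1710 = 1024 + 512 + 128 + 32 + 8 + 4 + 2 in binary powers of 2.
So 4^1710 ≡ 538 · 373 · 625 · 1126 · 518 · 256 · 16 ≡ 74 (mod 1711).
Since 74 ≠ 1, base 4 is a Fermat witness: 1711 is composite.

74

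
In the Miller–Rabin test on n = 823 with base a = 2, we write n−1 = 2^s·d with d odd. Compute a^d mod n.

823 − 1 = 822 = 2^1 · 411, so d = 411.
2^1 ≡ 2 (mod 823)
2^2 ≡ 2^2 = 4 ≡ 4 (mod 823)
2^4 ≡ 4^2 = 16 ≡ 16 (mod 823)
2^8 ≡ 16^2 = 256 ≡ 256 (mod 823)
2^16 ≡ 256^2 = 65536 ≡ 519 (mod 823)
2^32 ≡ 519^2 = 269361 ≡ 240 (mod 823)
2^64 ≡ 240^2 = 57600 ≡ 813 (mod 823)
2^128 ≡ 813^2 = 660969 ≡ 100 (mod 823)
2^256 ≡ 100^2 = 10000 ≡ 124 (mod 823)
411 = 256 + 128 + 16 + 8 + 2 + 1 in binary powers of 2.
So 2^411 ≡ 124 · 100 · 519 · 256 · 4 · 2 ≡ 1 (mod 823).
Since 2^d ≡ 1 (mod 823), base 2 does not prove 823 composite.

1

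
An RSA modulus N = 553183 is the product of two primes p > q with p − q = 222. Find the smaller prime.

641

Since p = q + 222, we have 553183 = q(q + 222), so q² + 222q − 553183 = 0.
Discriminant: 222² + 4·553183 = 49284 + 2212732 = 2262016; √2262016 = 1504.
q = (−222 + 1504)/2 = 641, and p = q + 222 = 863.
Check: 641 · 863 = 553183.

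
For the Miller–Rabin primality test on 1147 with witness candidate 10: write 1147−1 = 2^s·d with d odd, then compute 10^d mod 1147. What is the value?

1000

1147 − 1 = 1146 = 2^1 · 573, so d = 573.
10^1 ≡ 10 (mod 1147)
10^2 ≡ 10^2 = 100 ≡ 100 (mod 1147)
10^4 ≡ 100^2 = 10000 ≡ 824 (mod 1147)
10^8 ≡ 824^2 = 678976 ≡ 1099 (mod 1147)
10^16 ≡ 1099^2 = 1207801 ≡ 10 (mod 1147)
10^32 ≡ 10^2 = 100 ≡ 100 (mod 1147)
10^64 ≡ 100^2 = 10000 ≡ 824 (mod 1147)
10^128 ≡ 824^2 = 678976 ≡ 1099 (mod 1147)
10^256 ≡ 1099^2 = 1207801 ≡ 10 (mod 1147)
10^512 ≡ 10^2 = 100 ≡ 100 (mod 1147)
573 = 512 + 32 + 16 + 8 + 4 + 1 in binary powers of 2.
So 10^573 ≡ 100 · 100 · 10 · 1099 · 824 · 10 ≡ 1000 (mod 1147).
Squaring chain: 1000; never reaches −1, so base 10 is a Miller–Rabin witness that 1147 is composite.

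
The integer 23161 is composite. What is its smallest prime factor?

23161 is odd.
Digit sum 13, not divisible by 3.
Ends in 1: not divisible by 5.
7: 23161 = 7·3308 + 5
11: 23161 = 11·2105 + 6
13: 23161 = 13·1781 + 8
17: 23161 = 17·1362 + 7
19: 23161 = 19·1219

19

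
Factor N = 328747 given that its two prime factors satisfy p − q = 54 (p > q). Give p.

Since p = q + 54, we have 328747 = q(q + 54), so q² + 54q − 328747 = 0.
Discriminant: 54² + 4·328747 = 2916 + 1314988 = 1317904; √1317904 = 1148.
q = (−54 + 1148)/2 = 547, and p = q + 54 = 601.
Check: 547 · 601 = 328747.

601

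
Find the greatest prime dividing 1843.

1843 = 19 · 97
97 is prime.
So 1843 = 19 · 97; the largest prime factor is 97.

97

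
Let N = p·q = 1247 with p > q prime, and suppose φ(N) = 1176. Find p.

φ(n) = (p−1)(q−1) = n − (p+q) + 1, so p + q = 1247 − 1176 + 1 = 72.
p and q are the roots of t² − 72t + 1247 = 0.
Discriminant: 72² − 4·1247 = 5184 − 4988 = 196; √196 = 14.
q = (72 − 14)/2 = 29, p = (72 + 14)/2 = 43.
Check: 29 · 43 = 1247.

43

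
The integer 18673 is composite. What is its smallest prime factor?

18673 is odd.
Digit sum 25, not divisible by 3.
Ends in 3: not divisible by 5.
7: 18673 = 7·2667 + 4
11: 18673 = 11·1697 + 6
13: 18673 = 13·1436 + 5
17: 18673 = 17·1098 + 7
19: 18673 = 19·982 + 15
23: 18673 = 23·811 + 20
29: 18673 = 29·643 + 26
31: 18673 = 31·602 + 11
37: 18673 = 37·504 + 25
41: 18673 = 41·455 + 18
43: 18673 = 43·434 + 11
47: 18673 = 47·397 + 14
53: 18673 = 53·352 + 17
59: 18673 = 59·316 + 29
61: 18673 = 61·306 + 7
67: 18673 = 67·278 + 47
71: 18673 = 71·263

71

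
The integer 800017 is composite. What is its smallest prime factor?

800017 is odd.
Digit sum 16, not divisible by 3.
Ends in 7: not divisible by 5.
7: 800017 = 7·114288 + 1
11: 800017 = 11·72728 + 9
13: 800017 = 13·61539 + 10
17: 800017 = 17·47059 + 14
19: 800017 = 19·42106 + 3
23: 800017 = 23·34783 + 8
29: 800017 = 29·27586 + 23
31: 800017 = 31·25807

31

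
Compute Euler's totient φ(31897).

31540

Factor: 31897 = 167 · 191.
φ(31897) = (167−1) · (191−1) = 166 · 190 = 31540.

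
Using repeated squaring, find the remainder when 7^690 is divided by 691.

1

7^1 ≡ 7 (mod 691)
7^2 ≡ 7^2 = 49 ≡ 49 (mod 691)
7^4 ≡ 49^2 = 2401 ≡ 328 (mod 691)
7^8 ≡ 328^2 = 107584 ≡ 479 (mod 691)
7^16 ≡ 479^2 = 229441 ≡ 29 (mod 691)
7^32 ≡ 29^2 = 841 ≡ 150 (mod 691)
7^64 ≡ 150^2 = 22500 ≡ 388 (mod 691)
7^128 ≡ 388^2 = 150544 ≡ 597 (mod 691)
7^256 ≡ 597^2 = 356409 ≡ 544 (mod 691)
7^512 ≡ 544^2 = 295936 ≡ 188 (mod 691)
690 = 512 + 128 + 32 + 16 + 2 in binary powers of 2.
So 7^690 ≡ 188 · 597 · 150 · 29 · 49 ≡ 1 (mod 691).
Since the result is 1, base 7 gives no evidence that 691 is composite.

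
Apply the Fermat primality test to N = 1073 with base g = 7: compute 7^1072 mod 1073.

7^1 ≡ 7 (mod 1073)
7^2 ≡ 7^2 = 49 ≡ 49 (mod 1073)
7^4 ≡ 49^2 = 2401 ≡ 255 (mod 1073)
7^8 ≡ 255^2 = 65025 ≡ 645 (mod 1073)
7^16 ≡ 645^2 = 416025 ≡ 774 (mod 1073)
7^32 ≡ 774^2 = 599076 ≡ 342 (mod 1073)
7^64 ≡ 342^2 = 116964 ≡ 7 (mod 1073)
7^128 ≡ 7^2 = 49 ≡ 49 (mod 1073)
7^256 ≡ 49^2 = 2401 ≡ 255 (mod 1073)
7^512 ≡ 255^2 = 65025 ≡ 645 (mod 1073)
7^1024 ≡ 645^2 = 416025 ≡ 774 (mod 1073)
1072 = 1024 + 32 + 16 in binary powers of 2.
So 7^1072 ≡ 774 · 342 · 774 ≡ 7 (mod 1073).
Since 7 ≠ 1, base 7 is a Fermat witness: 1073 is composite.

7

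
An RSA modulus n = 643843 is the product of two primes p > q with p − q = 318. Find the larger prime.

Since p = q + 318, we have 643843 = q(q + 318), so q² + 318q − 643843 = 0.
Discriminant: 318² + 4·643843 = 101124 + 2575372 = 2676496; √2676496 = 1636.
q = (−318 + 1636)/2 = 659, and p = q + 318 = 977.
Check: 659 · 977 = 643843.

977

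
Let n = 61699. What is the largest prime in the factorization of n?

79

61699 = 11 · 5609
5609 = 71 · 79
79 is prime.
So 61699 = 11 · 71 · 79; the largest prime factor is 79.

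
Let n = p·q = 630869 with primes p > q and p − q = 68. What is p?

829

Since p = q + 68, we have 630869 = q(q + 68), so q² + 68q − 630869 = 0.
Discriminant: 68² + 4·630869 = 4624 + 2523476 = 2528100; √2528100 = 1590.
q = (−68 + 1590)/2 = 761, and p = q + 68 = 829.
Check: 761 · 829 = 630869.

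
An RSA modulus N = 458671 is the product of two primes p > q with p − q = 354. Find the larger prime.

Since p = q + 354, we have 458671 = q(q + 354), so q² + 354q − 458671 = 0.
Discriminant: 354² + 4·458671 = 125316 + 1834684 = 1960000; √1960000 = 1400.
q = (−354 + 1400)/2 = 523, and p = q + 354 = 877.
Check: 523 · 877 = 458671.

877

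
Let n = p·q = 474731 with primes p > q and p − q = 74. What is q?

653

Since p = q + 74, we have 474731 = q(q + 74), so q² + 74q − 474731 = 0.
Discriminant: 74² + 4·474731 = 5476 + 1898924 = 1904400; √1904400 = 1380.
q = (−74 + 1380)/2 = 653, and p = q + 74 = 727.
Check: 653 · 727 = 474731.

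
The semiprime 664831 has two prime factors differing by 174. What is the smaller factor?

Since p = q + 174, we have 664831 = q(q + 174), so q² + 174q − 664831 = 0.
Discriminant: 174² + 4·664831 = 30276 + 2659324 = 2689600; √2689600 = 1640.
q = (−174 + 1640)/2 = 733, and p = q + 174 = 907.
Check: 733 · 907 = 664831.

733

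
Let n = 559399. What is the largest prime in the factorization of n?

559399 = 73 · 7663
7663 = 79 · 97
97 is prime.
So 559399 = 73 · 79 · 97; the largest prime factor is 97.

97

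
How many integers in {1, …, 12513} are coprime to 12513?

Factor: 12513 = 3 · 43 · 97.
φ(12513) = (3−1) · (43−1) · (97−1) = 2 · 42 · 96 = 8064.

8064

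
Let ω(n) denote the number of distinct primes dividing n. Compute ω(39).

2

39 = 3 · 13
39 = 3 · 13, which has 2 distinct prime factors.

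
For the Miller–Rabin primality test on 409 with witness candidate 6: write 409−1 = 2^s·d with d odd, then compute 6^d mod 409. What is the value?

409 − 1 = 408 = 2^3 · 51, so d = 51.
6^1 ≡ 6 (mod 409)
6^2 ≡ 6^2 = 36 ≡ 36 (mod 409)
6^4 ≡ 36^2 = 1296 ≡ 69 (mod 409)
6^8 ≡ 69^2 = 4761 ≡ 262 (mod 409)
6^16 ≡ 262^2 = 68644 ≡ 341 (mod 409)
6^32 ≡ 341^2 = 116281 ≡ 125 (mod 409)
51 = 32 + 16 + 2 + 1 in binary powers of 2.
So 6^51 ≡ 125 · 341 · 36 · 6 ≡ 1 (mod 409).
Since 6^d ≡ 1 (mod 409), base 6 does not prove 409 composite.

1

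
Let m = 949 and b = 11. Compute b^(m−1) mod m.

11^1 ≡ 11 (mod 949)
11^2 ≡ 11^2 = 121 ≡ 121 (mod 949)
11^4 ≡ 121^2 = 14641 ≡ 406 (mod 949)
11^8 ≡ 406^2 = 164836 ≡ 659 (mod 949)
11^16 ≡ 659^2 = 434281 ≡ 588 (mod 949)
11^32 ≡ 588^2 = 345744 ≡ 308 (mod 949)
11^64 ≡ 308^2 = 94864 ≡ 913 (mod 949)
11^128 ≡ 913^2 = 833569 ≡ 347 (mod 949)
11^256 ≡ 347^2 = 120409 ≡ 835 (mod 949)
11^512 ≡ 835^2 = 697225 ≡ 659 (mod 949)
948 = 512 + 256 + 128 + 32 + 16 + 4 in binary powers of 2.
So 11^948 ≡ 659 · 835 · 347 · 308 · 588 · 406 ≡ 885 (mod 949).
Since 885 ≠ 1, base 11 is a Fermat witness: 949 is composite.

885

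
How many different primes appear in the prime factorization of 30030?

30030 = 2 · 15015
15015 = 3 · 5005
5005 = 5 · 1001
1001 = 7 · 143
143 = 11 · 13
30030 = 2 · 3 · 5 · 7 · 11 · 13, which has 6 distinct prime factors.

6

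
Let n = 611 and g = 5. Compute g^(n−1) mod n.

5^1 ≡ 5 (mod 611)
5^2 ≡ 5^2 = 25 ≡ 25 (mod 611)
5^4 ≡ 25^2 = 625 ≡ 14 (mod 611)
5^8 ≡ 14^2 = 196 ≡ 196 (mod 611)
5^16 ≡ 196^2 = 38416 ≡ 534 (mod 611)
5^32 ≡ 534^2 = 285156 ≡ 430 (mod 611)
5^64 ≡ 430^2 = 184900 ≡ 378 (mod 611)
5^128 ≡ 378^2 = 142884 ≡ 521 (mod 611)
5^256 ≡ 521^2 = 271441 ≡ 157 (mod 611)
5^512 ≡ 157^2 = 24649 ≡ 209 (mod 611)
610 = 512 + 64 + 32 + 2 in binary powers of 2.
So 5^610 ≡ 209 · 378 · 430 · 25 ≡ 441 (mod 611).
Since 441 ≠ 1, base 5 is a Fermat witness: 611 is composite.

441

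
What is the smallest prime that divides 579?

3

579 is odd.
Digit sum 21, divisible by 3.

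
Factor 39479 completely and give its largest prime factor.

39479 = 11 · 3589
3589 = 37 · 97
97 is prime.
So 39479 = 11 · 37 · 97; the largest prime factor is 97.

97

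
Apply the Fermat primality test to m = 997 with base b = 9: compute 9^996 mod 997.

9^1 ≡ 9 (mod 997)
9^2 ≡ 9^2 = 81 ≡ 81 (mod 997)
9^4 ≡ 81^2 = 6561 ≡ 579 (mod 997)
9^8 ≡ 579^2 = 335241 ≡ 249 (mod 997)
9^16 ≡ 249^2 = 62001 ≡ 187 (mod 997)
9^32 ≡ 187^2 = 34969 ≡ 74 (mod 997)
9^64 ≡ 74^2 = 5476 ≡ 491 (mod 997)
9^128 ≡ 491^2 = 241081 ≡ 804 (mod 997)
9^256 ≡ 804^2 = 646416 ≡ 360 (mod 997)
9^512 ≡ 360^2 = 129600 ≡ 987 (mod 997)
996 = 512 + 256 + 128 + 64 + 32 + 4 in binary powers of 2.
So 9^996 ≡ 987 · 360 · 804 · 491 · 74 · 579 ≡ 1 (mod 997).
Since the result is 1, base 9 gives no evidence that 997 is composite.

1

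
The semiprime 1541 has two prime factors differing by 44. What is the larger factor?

Since p = q + 44, we have 1541 = q(q + 44), so q² + 44q − 1541 = 0.
Discriminant: 44² + 4·1541 = 1936 + 6164 = 8100; √8100 = 90.
q = (−44 + 90)/2 = 23, and p = q + 44 = 67.
Check: 23 · 67 = 1541.

67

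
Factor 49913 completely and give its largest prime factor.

71

49913 = 19 · 2627
2627 = 37 · 71
71 is prime.
So 49913 = 19 · 37 · 71; the largest prime factor is 71.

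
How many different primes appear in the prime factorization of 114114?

6

114114 = 2 · 57057
57057 = 3 · 19019
19019 = 7 · 2717
2717 = 11 · 247
247 = 13 · 19
114114 = 2 · 3 · 7 · 11 · 13 · 19, which has 6 distinct prime factors.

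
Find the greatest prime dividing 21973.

73

21973 = 7 · 3139
3139 = 43 · 73
73 is prime.
So 21973 = 7 · 43 · 73; the largest prime factor is 73.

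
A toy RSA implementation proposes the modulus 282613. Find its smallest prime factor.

282613 is odd.
Digit sum 22, not divisible by 3.
Ends in 3: not divisible by 5.
7: 282613 = 7·40373 + 2
11: 282613 = 11·25692 + 1
13: 282613 = 13·21739 + 6
17: 282613 = 17·16624 + 5
19: 282613 = 19·14874 + 7
23: 282613 = 23·12287 + 12
29: 282613 = 29·9745 + 8
31: 282613 = 31·9116 + 17
37: 282613 = 37·7638 + 7
41: 282613 = 41·6893

41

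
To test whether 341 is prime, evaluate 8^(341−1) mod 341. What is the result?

1

8^1 ≡ 8 (mod 341)
8^2 ≡ 8^2 = 64 ≡ 64 (mod 341)
8^4 ≡ 64^2 = 4096 ≡ 4 (mod 341)
8^8 ≡ 4^2 = 16 ≡ 16 (mod 341)
8^16 ≡ 16^2 = 256 ≡ 256 (mod 341)
8^32 ≡ 256^2 = 65536 ≡ 64 (mod 341)
8^64 ≡ 64^2 = 4096 ≡ 4 (mod 341)
8^128 ≡ 4^2 = 16 ≡ 16 (mod 341)
8^256 ≡ 16^2 = 256 ≡ 256 (mod 341)
340 = 256 + 64 + 16 + 4 in binary powers of 2.
So 8^340 ≡ 256 · 4 · 256 · 4 ≡ 1 (mod 341).
Since the result is 1, base 8 gives no evidence that 341 is composite.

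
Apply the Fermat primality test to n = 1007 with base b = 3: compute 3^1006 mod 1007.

3^1 ≡ 3 (mod 1007)
3^2 ≡ 3^2 = 9 ≡ 9 (mod 1007)
3^4 ≡ 9^2 = 81 ≡ 81 (mod 1007)
3^8 ≡ 81^2 = 6561 ≡ 519 (mod 1007)
3^16 ≡ 519^2 = 269361 ≡ 492 (mod 1007)
3^32 ≡ 492^2 = 242064 ≡ 384 (mod 1007)
3^64 ≡ 384^2 = 147456 ≡ 434 (mod 1007)
3^128 ≡ 434^2 = 188356 ≡ 47 (mod 1007)
3^256 ≡ 47^2 = 2209 ≡ 195 (mod 1007)
3^512 ≡ 195^2 = 38025 ≡ 766 (mod 1007)
1006 = 512 + 256 + 128 + 64 + 32 + 8 + 4 + 2 in binary powers of 2.
So 3^1006 ≡ 766 · 195 · 47 · 434 · 384 · 519 · 81 · 9 ≡ 188 (mod 1007).
Since 188 ≠ 1, base 3 is a Fermat witness: 1007 is composite.

188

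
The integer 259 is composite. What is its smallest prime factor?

259 is odd.
Digit sum 16, not divisible by 3.
Ends in 9: not divisible by 5.
7: 259 = 7·37

7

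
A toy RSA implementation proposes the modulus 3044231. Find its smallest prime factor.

31

3044231 is odd.
Digit sum 17, not divisible by 3.
Ends in 1: not divisible by 5.
7: 3044231 = 7·434890 + 1
11: 3044231 = 11·276748 + 3
13: 3044231 = 13·234171 + 8
17: 3044231 = 17·179072 + 7
19: 3044231 = 19·160222 + 13
23: 3044231 = 23·132357 + 20
29: 3044231 = 29·104973 + 14
31: 3044231 = 31·98201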